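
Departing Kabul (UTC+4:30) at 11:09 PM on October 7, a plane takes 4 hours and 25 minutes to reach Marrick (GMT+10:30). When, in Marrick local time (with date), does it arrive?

Marrick is 6:00 ahead of Kabul.
After 4 hours and 25 minutes it is 3:34 AM (Oct 8) in Kabul.
Shift by the zone difference: 3:34 AM + 6:00 = 9:34 AM on Oct 8 in Marrick.

9:34 AM on October 8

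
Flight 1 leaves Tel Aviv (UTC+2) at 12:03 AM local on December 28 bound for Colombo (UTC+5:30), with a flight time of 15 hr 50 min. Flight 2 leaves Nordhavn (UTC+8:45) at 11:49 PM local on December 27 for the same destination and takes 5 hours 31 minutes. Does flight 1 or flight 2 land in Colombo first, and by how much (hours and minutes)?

the second, by 17 hours 18 minutes

Flight 1 in UTC: 12:03 AM − 2:00 = 10:03 PM on Dec 27.
+15 hours and 50 minutes → arrive 1:53 PM UTC on Dec 28.
Flight 2 in UTC: 11:49 PM − 8:45 = 3:04 PM on Dec 27.
+5 hours and 31 minutes → arrive 8:35 PM UTC on Dec 27.
Flight 2 lands earlier by 17 hours 18 minutes.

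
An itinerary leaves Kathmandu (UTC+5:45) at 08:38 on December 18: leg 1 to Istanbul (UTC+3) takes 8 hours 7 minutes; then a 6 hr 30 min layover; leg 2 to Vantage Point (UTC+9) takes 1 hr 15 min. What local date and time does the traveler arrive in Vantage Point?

03:45 on December 19

Convert departure to UTC: 08:38 − 5:45 = 02:53 UTC on Dec 18.
Add 8 hours 7 minutes leg 1 → 11:00 UTC.
Add 6 hours and 30 minutes layover in Istanbul → 17:30 UTC.
Add 1 hour 15 minutes leg 2 → 18:45 UTC.
Vantage Point is UTC+9:00, so local arrival = 18:45 + 9:00 = 03:45 on Dec 19.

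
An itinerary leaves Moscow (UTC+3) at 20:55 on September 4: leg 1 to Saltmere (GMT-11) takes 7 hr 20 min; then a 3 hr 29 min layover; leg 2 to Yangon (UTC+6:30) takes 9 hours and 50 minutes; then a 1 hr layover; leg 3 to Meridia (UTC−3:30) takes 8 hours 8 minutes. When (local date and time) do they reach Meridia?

Convert departure to UTC: 20:55 − 3:00 = 17:55 UTC on Sep 4.
Add 7 hours 20 minutes leg 1 → 01:15 UTC (Sep 5).
Add 3 hours 29 minutes layover in Saltmere → 04:44 UTC.
Add 9 hours 50 minutes leg 2 → 14:34 UTC.
Add 1 hour layover in Yangon → 15:34 UTC.
Add 8 hours and 8 minutes leg 3 → 23:42 UTC.
Meridia is UTC−3:30, so local arrival = 23:42 − 3:30 = 20:12 on Sep 5.

20:12 on Sep 5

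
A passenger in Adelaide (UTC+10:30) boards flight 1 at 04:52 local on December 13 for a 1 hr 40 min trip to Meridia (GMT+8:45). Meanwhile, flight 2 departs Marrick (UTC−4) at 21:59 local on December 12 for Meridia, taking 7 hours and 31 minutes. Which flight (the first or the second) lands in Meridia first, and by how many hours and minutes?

Flight 1 in UTC: 04:52 − 10:30 = 18:22 on Dec 12.
+1 hour 40 minutes → arrive 20:02 UTC on Dec 12.
Flight 2 in UTC: 21:59 + 4:00 = 01:59 on Dec 13.
+7 hours and 31 minutes → arrive 09:30 UTC on Dec 13.
Flight 1 lands earlier by 13 hours 28 minutes.

the first, by 13 hours 28 minutes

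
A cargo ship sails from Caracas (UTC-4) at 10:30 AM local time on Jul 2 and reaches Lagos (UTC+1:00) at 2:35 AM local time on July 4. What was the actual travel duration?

35 hours 5 minutes

Departure in UTC: 10:30 AM + 4:00 = 2:30 PM on Jul 2.
Arrival in UTC: 2:35 AM − 1:00 = 1:35 AM on Jul 4.
Elapsed = 1:35 AM − 2:30 PM (+2 days) = 35 hours 5 minutes.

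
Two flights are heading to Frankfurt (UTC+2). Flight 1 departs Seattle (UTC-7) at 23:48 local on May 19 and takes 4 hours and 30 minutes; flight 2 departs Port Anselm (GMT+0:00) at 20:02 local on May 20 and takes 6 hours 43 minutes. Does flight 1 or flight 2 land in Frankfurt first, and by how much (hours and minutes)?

Flight 1 in UTC: 23:48 + 7:00 = 06:48 on May 20.
+4 hours 30 minutes → arrive 11:18 UTC on May 20.
Flight 2 departs at 20:02 UTC (May 20).
+6 hours and 43 minutes → arrive 02:45 UTC on May 21.
Flight 1 lands earlier by 15 hours 27 minutes.

the first, by 15 hours 27 minutes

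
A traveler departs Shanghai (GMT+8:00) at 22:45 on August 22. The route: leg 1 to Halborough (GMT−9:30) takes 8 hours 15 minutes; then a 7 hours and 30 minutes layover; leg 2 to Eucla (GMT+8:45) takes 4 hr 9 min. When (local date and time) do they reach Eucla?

Convert departure to UTC: 22:45 − 8:00 = 14:45 UTC on Aug 22.
Add 8 hours and 15 minutes leg 1 → 23:00 UTC.
Add 7 hours and 30 minutes layover in Halborough → 06:30 UTC (Aug 23).
Add 4 hours 9 minutes leg 2 → 10:39 UTC.
Eucla is UTC+8:45, so local arrival = 10:39 + 8:45 = 19:24 on Aug 23.

19:24 on Aug 23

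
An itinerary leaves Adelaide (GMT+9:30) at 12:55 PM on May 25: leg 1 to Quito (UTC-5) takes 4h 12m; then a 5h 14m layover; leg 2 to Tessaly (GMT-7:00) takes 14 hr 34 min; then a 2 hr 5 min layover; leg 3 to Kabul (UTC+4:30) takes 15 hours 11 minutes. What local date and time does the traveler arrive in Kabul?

1:11 AM on May 27

Convert departure to UTC: 12:55 PM − 9:30 = 3:25 AM UTC on May 25.
Add 4 hours and 12 minutes leg 1 → 7:37 AM UTC.
Add 5 hours 14 minutes layover in Quito → 12:51 PM UTC.
Add 14 hours 34 minutes leg 2 → 3:25 AM UTC (May 26).
Add 2 hours and 5 minutes layover in Tessaly → 5:30 AM UTC.
Add 15 hours and 11 minutes leg 3 → 8:41 PM UTC.
Kabul is UTC+4:30, so local arrival = 8:41 PM + 4:30 = 1:11 AM on May 27.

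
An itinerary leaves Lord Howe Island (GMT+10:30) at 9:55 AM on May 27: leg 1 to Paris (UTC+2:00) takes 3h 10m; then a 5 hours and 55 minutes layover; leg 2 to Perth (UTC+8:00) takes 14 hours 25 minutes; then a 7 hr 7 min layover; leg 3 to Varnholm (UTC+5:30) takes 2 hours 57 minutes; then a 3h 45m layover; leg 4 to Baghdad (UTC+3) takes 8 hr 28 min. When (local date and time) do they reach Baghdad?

12:12 AM on May 29

Convert departure to UTC: 9:55 AM − 10:30 = 11:25 PM UTC on May 26.
Add 3 hours and 10 minutes leg 1 → 2:35 AM UTC (May 27).
Add 5 hours 55 minutes layover in Paris → 8:30 AM UTC.
Add 14 hours and 25 minutes leg 2 → 10:55 PM UTC.
Add 7 hours and 7 minutes layover in Perth → 6:02 AM UTC (May 28).
Add 2 hours and 57 minutes leg 3 → 8:59 AM UTC.
Add 3 hours and 45 minutes layover in Varnholm → 12:44 PM UTC.
Add 8 hours and 28 minutes leg 4 → 9:12 PM UTC.
Baghdad is UTC+3:00, so local arrival = 9:12 PM + 3:00 = 12:12 AM on May 29.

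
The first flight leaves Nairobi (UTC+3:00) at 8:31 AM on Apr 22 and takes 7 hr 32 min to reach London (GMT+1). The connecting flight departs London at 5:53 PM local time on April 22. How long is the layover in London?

Convert departure to UTC: 8:31 AM − 3:00 = 5:31 AM UTC on Apr 22.
Add 7 hours and 32 minutes flight time → 1:03 PM UTC.
London is UTC+1:00, so local arrival = 1:03 PM + 1:00 = 2:03 PM on Apr 22.
Layover = 5:53 PM − 2:03 PM = 3 hours 50 minutes.

3 hours 50 minutes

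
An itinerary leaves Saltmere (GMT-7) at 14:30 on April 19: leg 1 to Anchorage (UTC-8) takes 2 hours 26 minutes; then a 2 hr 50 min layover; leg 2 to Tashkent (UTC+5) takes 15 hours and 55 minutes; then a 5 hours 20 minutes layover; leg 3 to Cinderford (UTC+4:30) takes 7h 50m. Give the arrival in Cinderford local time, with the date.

12:21 on April 21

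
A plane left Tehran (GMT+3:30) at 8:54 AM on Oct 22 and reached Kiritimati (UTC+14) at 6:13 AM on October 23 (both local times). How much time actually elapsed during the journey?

10 hours 49 minutes

Departure in UTC: 8:54 AM − 3:30 = 5:24 AM on Oct 22.
Arrival in UTC: 6:13 AM − 14:00 = 4:13 PM on Oct 22.
Elapsed = 4:13 PM − 5:24 AM = 10 hours 49 minutes.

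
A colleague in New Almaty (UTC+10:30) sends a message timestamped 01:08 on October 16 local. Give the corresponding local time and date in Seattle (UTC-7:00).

In UTC: 01:08 − 10:30 = 14:38 on Oct 15.
Seattle is UTC−7:00: 14:38 − 7:00 = 07:38 on Oct 15.

07:38 on October 15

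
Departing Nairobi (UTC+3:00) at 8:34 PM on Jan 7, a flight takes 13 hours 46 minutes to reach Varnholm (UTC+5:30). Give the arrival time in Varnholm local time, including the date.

12:50 PM on January 8

Convert departure to UTC: 8:34 PM − 3:00 = 5:34 PM UTC on Jan 7.
Add 13 hours 46 minutes travel time → 7:20 AM UTC (Jan 8).
Varnholm is UTC+5:30, so local arrival = 7:20 AM + 5:30 = 12:50 PM on Jan 8.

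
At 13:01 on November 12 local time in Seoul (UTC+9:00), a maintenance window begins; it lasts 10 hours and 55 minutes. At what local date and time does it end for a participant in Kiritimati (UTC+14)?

04:56 on Nov 13

Convert start to UTC: 13:01 − 9:00 = 04:01 UTC on Nov 12.
Add 10 hours 55 minutes duration → 14:56 UTC.
Kiritimati is UTC+14:00, so local end time = 14:56 + 14:00 = 04:56 on Nov 13.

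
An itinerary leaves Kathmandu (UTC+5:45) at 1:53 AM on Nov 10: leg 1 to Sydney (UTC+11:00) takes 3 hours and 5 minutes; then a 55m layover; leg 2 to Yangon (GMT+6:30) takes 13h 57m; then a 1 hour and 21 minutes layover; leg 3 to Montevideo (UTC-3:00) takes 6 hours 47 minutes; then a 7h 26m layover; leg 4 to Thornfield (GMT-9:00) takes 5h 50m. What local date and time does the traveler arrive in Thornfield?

Convert departure to UTC: 1:53 AM − 5:45 = 8:08 PM UTC on Nov 9.
Add 3 hours 5 minutes leg 1 → 11:13 PM UTC.
Add 55 minutes layover in Sydney → 12:08 AM UTC (Nov 10).
Add 13 hours 57 minutes leg 2 → 2:05 PM UTC.
Add 1 hour 21 minutes layover in Yangon → 3:26 PM UTC.
Add 6 hours and 47 minutes leg 3 → 10:13 PM UTC.
Add 7 hours 26 minutes layover in Montevideo → 5:39 AM UTC (Nov 11).
Add 5 hours 50 minutes leg 4 → 11:29 AM UTC.
Thornfield is UTC−9:00, so local arrival = 11:29 AM − 9:00 = 2:29 AM on Nov 11.

2:29 AM on November 11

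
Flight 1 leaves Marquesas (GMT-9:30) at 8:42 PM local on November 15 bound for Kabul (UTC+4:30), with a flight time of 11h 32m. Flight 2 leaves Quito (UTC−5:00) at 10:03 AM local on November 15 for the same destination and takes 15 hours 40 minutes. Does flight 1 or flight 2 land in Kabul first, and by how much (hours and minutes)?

the second, by 11 hours 1 minute

Flight 1 in UTC: 8:42 PM + 9:30 = 6:12 AM on Nov 16.
+11 hours 32 minutes → arrive 5:44 PM UTC on Nov 16.
Flight 2 in UTC: 10:03 AM + 5:00 = 3:03 PM on Nov 15.
+15 hours 40 minutes → arrive 6:43 AM UTC on Nov 16.
Flight 2 lands earlier by 11 hours 1 minute.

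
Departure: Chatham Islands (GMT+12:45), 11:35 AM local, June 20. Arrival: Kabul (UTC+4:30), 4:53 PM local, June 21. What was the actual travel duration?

37 hours 33 minutes

Kabul is 8:15 behind Chatham Islands.
Clock-face elapsed time (ignoring zones) is 29 hours 18 minutes.
Actual elapsed = 29 hours 18 minutes + 8:15 = 37 hours 33 minutes.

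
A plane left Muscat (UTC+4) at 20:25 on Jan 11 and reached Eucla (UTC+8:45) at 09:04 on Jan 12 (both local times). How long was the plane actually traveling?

7 hours 54 minutes

Eucla is 4:45 ahead of Muscat.
Clock-face elapsed time (ignoring zones) is 12 hours 39 minutes.
Actual elapsed = 12 hours 39 minutes − 4:45 = 7 hours 54 minutes.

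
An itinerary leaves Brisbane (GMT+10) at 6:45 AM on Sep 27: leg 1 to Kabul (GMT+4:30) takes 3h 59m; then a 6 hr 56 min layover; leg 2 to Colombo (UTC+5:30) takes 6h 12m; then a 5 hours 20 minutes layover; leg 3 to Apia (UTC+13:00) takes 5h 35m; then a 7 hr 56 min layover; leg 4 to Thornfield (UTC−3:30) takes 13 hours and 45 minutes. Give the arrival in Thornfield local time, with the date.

6:58 PM on September 28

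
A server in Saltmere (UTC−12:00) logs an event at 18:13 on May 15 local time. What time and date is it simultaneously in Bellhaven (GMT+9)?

Bellhaven is 21:00 ahead of Saltmere.
Shift by the zone difference: 18:13 + 21:00 = 15:13 on May 16 in Bellhaven.

15:13 on May 16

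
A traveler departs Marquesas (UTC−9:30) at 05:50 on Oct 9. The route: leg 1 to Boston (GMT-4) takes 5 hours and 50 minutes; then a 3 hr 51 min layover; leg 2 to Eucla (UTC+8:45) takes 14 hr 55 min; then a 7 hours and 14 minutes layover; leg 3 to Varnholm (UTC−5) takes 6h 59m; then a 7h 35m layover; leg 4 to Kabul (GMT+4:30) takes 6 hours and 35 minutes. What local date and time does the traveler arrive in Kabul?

00:49 on Oct 12

Convert departure to UTC: 05:50 + 9:30 = 15:20 UTC on Oct 9.
Add 5 hours 50 minutes leg 1 → 21:10 UTC.
Add 3 hours and 51 minutes layover in Boston → 01:01 UTC (Oct 10).
Add 14 hours 55 minutes leg 2 → 15:56 UTC.
Add 7 hours 14 minutes layover in Eucla → 23:10 UTC.
Add 6 hours 59 minutes leg 3 → 06:09 UTC (Oct 11).
Add 7 hours 35 minutes layover in Varnholm → 13:44 UTC.
Add 6 hours 35 minutes leg 4 → 20:19 UTC.
Kabul is UTC+4:30, so local arrival = 20:19 + 4:30 = 00:49 on Oct 12.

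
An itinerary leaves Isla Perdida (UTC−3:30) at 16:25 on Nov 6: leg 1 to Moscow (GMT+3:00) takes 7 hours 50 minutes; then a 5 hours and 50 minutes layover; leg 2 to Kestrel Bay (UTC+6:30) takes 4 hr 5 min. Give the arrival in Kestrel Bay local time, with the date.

Convert departure to UTC: 16:25 + 3:30 = 19:55 UTC on Nov 6.
Add 7 hours and 50 minutes leg 1 → 03:45 UTC (Nov 7).
Add 5 hours and 50 minutes layover in Moscow → 09:35 UTC.
Add 4 hours and 5 minutes leg 2 → 13:40 UTC.
Kestrel Bay is UTC+6:30, so local arrival = 13:40 + 6:30 = 20:10 on Nov 7.

20:10 on November 7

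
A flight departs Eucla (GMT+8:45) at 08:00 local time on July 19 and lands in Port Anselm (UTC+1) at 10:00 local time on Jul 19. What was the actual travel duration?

Departure in UTC: 08:00 − 8:45 = 23:15 on Jul 18.
Arrival in UTC: 10:00 − 1:00 = 09:00 on Jul 19.
Elapsed = 09:00 − 23:15 (+1 day) = 9 hours 45 minutes.

9 hours 45 minutes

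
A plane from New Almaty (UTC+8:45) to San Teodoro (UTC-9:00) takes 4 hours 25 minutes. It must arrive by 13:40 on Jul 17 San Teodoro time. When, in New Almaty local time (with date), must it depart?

03:00 on July 18

Target arrival in UTC: 13:40 + 9:00 = 22:40 on Jul 17.
Subtract 4 hours and 25 minutes → departure 18:15 UTC on Jul 17.
New Almaty is UTC+8:45: 18:15 + 8:45 = 03:00 on Jul 18.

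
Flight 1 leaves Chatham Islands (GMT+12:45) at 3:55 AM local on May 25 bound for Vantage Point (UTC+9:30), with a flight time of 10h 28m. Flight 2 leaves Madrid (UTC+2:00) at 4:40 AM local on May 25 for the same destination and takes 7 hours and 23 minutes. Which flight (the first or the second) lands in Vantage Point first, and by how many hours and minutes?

Flight 1 in UTC: 3:55 AM − 12:45 = 3:10 PM on May 24.
+10 hours and 28 minutes → arrive 1:38 AM UTC on May 25.
Flight 2 in UTC: 4:40 AM − 2:00 = 2:40 AM on May 25.
+7 hours and 23 minutes → arrive 10:03 AM UTC on May 25.
Flight 1 lands earlier by 8 hours 25 minutes.

the first, by 8 hours 25 minutes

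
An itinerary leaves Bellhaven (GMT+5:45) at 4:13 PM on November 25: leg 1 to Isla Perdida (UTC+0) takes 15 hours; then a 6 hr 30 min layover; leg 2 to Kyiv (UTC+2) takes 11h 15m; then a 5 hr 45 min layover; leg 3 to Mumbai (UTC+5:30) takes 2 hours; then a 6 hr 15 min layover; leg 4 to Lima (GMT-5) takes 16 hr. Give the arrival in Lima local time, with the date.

8:13 PM on Nov 27

Convert departure to UTC: 4:13 PM − 5:45 = 10:28 AM UTC on Nov 25.
Add 15 hours leg 1 → 1:28 AM UTC (Nov 26).
Add 6 hours 30 minutes layover in Isla Perdida → 7:58 AM UTC.
Add 11 hours 15 minutes leg 2 → 7:13 PM UTC.
Add 5 hours and 45 minutes layover in Kyiv → 12:58 AM UTC (Nov 27).
Add 2 hours leg 3 → 2:58 AM UTC.
Add 6 hours 15 minutes layover in Mumbai → 9:13 AM UTC.
Add 16 hours leg 4 → 1:13 AM UTC (Nov 28).
Lima is UTC−5:00, so local arrival = 1:13 AM − 5:00 = 8:13 PM on Nov 27.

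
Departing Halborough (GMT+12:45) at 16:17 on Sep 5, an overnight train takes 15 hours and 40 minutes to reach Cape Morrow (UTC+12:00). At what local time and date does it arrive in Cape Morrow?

Convert departure to UTC: 16:17 − 12:45 = 03:32 UTC on Sep 5.
Add 15 hours 40 minutes travel time → 19:12 UTC.
Cape Morrow is UTC+12:00, so local arrival = 19:12 + 12:00 = 07:12 on Sep 6.

07:12 on Sep 6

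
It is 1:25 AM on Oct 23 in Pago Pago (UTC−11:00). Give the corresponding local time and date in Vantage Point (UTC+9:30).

Vantage Point is 20:30 ahead of Pago Pago.
Shift by the zone difference: 1:25 AM + 20:30 = 9:55 PM on Oct 23 in Vantage Point.

9:55 PM on Oct 23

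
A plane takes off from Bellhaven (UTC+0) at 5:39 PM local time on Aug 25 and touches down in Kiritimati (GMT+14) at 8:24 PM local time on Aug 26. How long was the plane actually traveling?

Departure is already UTC: 5:39 PM on Aug 25.
Arrival in UTC: 8:24 PM − 14:00 = 6:24 AM on Aug 26.
Elapsed = 6:24 AM − 5:39 PM (+1 day) = 12 hours 45 minutes.

12 hours 45 minutes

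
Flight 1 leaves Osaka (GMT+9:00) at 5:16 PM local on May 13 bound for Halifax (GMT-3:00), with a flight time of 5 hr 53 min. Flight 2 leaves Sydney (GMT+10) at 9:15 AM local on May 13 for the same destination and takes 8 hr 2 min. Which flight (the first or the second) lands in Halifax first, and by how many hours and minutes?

the second, by 6 hours 52 minutes

Flight 1 in UTC: 5:16 PM − 9:00 = 8:16 AM on May 13.
+5 hours and 53 minutes → arrive 2:09 PM UTC on May 13.
Flight 2 in UTC: 9:15 AM − 10:00 = 11:15 PM on May 12.
+8 hours and 2 minutes → arrive 7:17 AM UTC on May 13.
Flight 2 lands earlier by 6 hours 52 minutes.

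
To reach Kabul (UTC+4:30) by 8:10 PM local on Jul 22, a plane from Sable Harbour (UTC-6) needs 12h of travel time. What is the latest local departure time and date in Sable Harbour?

9:40 PM on July 21

Target arrival in UTC: 8:10 PM − 4:30 = 3:40 PM on Jul 22.
Subtract 12 hours → departure 3:40 AM UTC on Jul 22.
Sable Harbour is UTC−6:00: 3:40 AM − 6:00 = 9:40 PM on Jul 21.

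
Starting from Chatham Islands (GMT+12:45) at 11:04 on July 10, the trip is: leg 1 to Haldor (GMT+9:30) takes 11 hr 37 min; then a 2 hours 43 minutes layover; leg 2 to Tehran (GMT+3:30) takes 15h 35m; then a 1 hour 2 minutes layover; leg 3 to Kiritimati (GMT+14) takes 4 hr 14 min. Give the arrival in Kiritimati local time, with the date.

Convert departure to UTC: 11:04 − 12:45 = 22:19 UTC on Jul 9.
Add 11 hours 37 minutes leg 1 → 09:56 UTC (Jul 10).
Add 2 hours 43 minutes layover in Haldor → 12:39 UTC.
Add 15 hours and 35 minutes leg 2 → 04:14 UTC (Jul 11).
Add 1 hour 2 minutes layover in Tehran → 05:16 UTC.
Add 4 hours 14 minutes leg 3 → 09:30 UTC.
Kiritimati is UTC+14:00, so local arrival = 09:30 + 14:00 = 23:30 on Jul 11.

23:30 on Jul 11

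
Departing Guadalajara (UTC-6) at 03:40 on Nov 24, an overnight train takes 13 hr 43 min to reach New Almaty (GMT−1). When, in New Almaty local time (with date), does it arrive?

22:23 on November 24

Convert departure to UTC: 03:40 + 6:00 = 09:40 UTC on Nov 24.
Add 13 hours and 43 minutes travel time → 23:23 UTC.
New Almaty is UTC−1:00, so local arrival = 23:23 − 1:00 = 22:23 on Nov 24.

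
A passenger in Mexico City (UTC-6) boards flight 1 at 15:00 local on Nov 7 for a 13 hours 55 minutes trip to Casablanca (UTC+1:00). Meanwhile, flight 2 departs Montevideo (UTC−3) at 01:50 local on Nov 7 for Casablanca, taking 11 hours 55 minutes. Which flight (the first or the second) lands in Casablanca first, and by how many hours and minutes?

the second, by 18 hours 10 minutes

Flight 1 in UTC: 15:00 + 6:00 = 21:00 on Nov 7.
+13 hours and 55 minutes → arrive 10:55 UTC on Nov 8.
Flight 2 in UTC: 01:50 + 3:00 = 04:50 on Nov 7.
+11 hours 55 minutes → arrive 16:45 UTC on Nov 7.
Flight 2 lands earlier by 18 hours 10 minutes.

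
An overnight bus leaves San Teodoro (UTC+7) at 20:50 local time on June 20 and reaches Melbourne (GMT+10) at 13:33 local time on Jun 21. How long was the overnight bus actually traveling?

Departure in UTC: 20:50 − 7:00 = 13:50 on Jun 20.
Arrival in UTC: 13:33 − 10:00 = 03:33 on Jun 21.
Elapsed = 03:33 − 13:50 (+1 day) = 13 hours 43 minutes.

13 hours 43 minutes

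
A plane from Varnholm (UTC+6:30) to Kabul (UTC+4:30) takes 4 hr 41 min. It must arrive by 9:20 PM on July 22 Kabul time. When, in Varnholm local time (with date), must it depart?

Target arrival in UTC: 9:20 PM − 4:30 = 4:50 PM on Jul 22.
Subtract 4 hours 41 minutes → departure 12:09 PM UTC on Jul 22.
Varnholm is UTC+6:30: 12:09 PM + 6:30 = 6:39 PM on Jul 22.

6:39 PM on Jul 22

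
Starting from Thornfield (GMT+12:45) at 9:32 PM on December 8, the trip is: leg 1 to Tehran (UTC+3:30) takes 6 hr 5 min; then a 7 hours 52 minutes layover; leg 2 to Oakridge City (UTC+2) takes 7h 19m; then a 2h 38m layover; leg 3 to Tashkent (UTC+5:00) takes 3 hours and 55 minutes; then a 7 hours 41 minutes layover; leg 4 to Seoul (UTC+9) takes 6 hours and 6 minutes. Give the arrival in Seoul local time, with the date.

11:23 AM on December 10

Convert departure to UTC: 9:32 PM − 12:45 = 8:47 AM UTC on Dec 8.
Add 6 hours 5 minutes leg 1 → 2:52 PM UTC.
Add 7 hours 52 minutes layover in Tehran → 10:44 PM UTC.
Add 7 hours 19 minutes leg 2 → 6:03 AM UTC (Dec 9).
Add 2 hours and 38 minutes layover in Oakridge City → 8:41 AM UTC.
Add 3 hours 55 minutes leg 3 → 12:36 PM UTC.
Add 7 hours 41 minutes layover in Tashkent → 8:17 PM UTC.
Add 6 hours 6 minutes leg 4 → 2:23 AM UTC (Dec 10).
Seoul is UTC+9:00, so local arrival = 2:23 AM + 9:00 = 11:23 AM on Dec 10.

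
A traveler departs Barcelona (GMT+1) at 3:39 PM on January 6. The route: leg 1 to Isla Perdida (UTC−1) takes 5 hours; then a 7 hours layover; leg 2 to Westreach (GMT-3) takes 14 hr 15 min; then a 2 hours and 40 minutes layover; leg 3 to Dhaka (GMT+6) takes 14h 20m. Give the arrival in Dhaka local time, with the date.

Convert departure to UTC: 3:39 PM − 1:00 = 2:39 PM UTC on Jan 6.
Add 5 hours leg 1 → 7:39 PM UTC.
Add 7 hours layover in Isla Perdida → 2:39 AM UTC (Jan 7).
Add 14 hours and 15 minutes leg 2 → 4:54 PM UTC.
Add 2 hours and 40 minutes layover in Westreach → 7:34 PM UTC.
Add 14 hours 20 minutes leg 3 → 9:54 AM UTC (Jan 8).
Dhaka is UTC+6:00, so local arrival = 9:54 AM + 6:00 = 3:54 PM on Jan 8.

3:54 PM on Jan 8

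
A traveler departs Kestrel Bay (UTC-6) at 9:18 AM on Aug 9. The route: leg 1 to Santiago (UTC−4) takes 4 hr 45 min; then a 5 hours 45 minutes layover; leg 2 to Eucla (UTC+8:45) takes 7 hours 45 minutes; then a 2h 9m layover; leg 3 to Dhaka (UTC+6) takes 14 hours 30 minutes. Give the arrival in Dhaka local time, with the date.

Convert departure to UTC: 9:18 AM + 6:00 = 3:18 PM UTC on Aug 9.
Add 4 hours 45 minutes leg 1 → 8:03 PM UTC.
Add 5 hours 45 minutes layover in Santiago → 1:48 AM UTC (Aug 10).
Add 7 hours 45 minutes leg 2 → 9:33 AM UTC.
Add 2 hours 9 minutes layover in Eucla → 11:42 AM UTC.
Add 14 hours 30 minutes leg 3 → 2:12 AM UTC (Aug 11).
Dhaka is UTC+6:00, so local arrival = 2:12 AM + 6:00 = 8:12 AM on Aug 11.

8:12 AM on August 11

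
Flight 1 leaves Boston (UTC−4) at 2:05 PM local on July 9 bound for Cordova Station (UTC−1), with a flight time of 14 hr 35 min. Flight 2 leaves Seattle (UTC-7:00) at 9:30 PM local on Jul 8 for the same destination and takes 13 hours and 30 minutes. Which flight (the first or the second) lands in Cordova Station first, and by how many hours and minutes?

the second, by 14 hours 40 minutes

Flight 1 in UTC: 2:05 PM + 4:00 = 6:05 PM on Jul 9.
+14 hours and 35 minutes → arrive 8:40 AM UTC on Jul 10.
Flight 2 in UTC: 9:30 PM + 7:00 = 4:30 AM on Jul 9.
+13 hours and 30 minutes → arrive 6:00 PM UTC on Jul 9.
Flight 2 lands earlier by 14 hours 40 minutes.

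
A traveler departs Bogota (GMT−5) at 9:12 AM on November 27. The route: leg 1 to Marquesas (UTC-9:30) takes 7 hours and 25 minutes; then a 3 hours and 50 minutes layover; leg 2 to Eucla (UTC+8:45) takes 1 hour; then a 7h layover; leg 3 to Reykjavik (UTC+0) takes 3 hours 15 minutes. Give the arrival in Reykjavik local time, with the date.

12:42 PM on Nov 28

Convert departure to UTC: 9:12 AM + 5:00 = 2:12 PM UTC on Nov 27.
Add 7 hours 25 minutes leg 1 → 9:37 PM UTC.
Add 3 hours 50 minutes layover in Marquesas → 1:27 AM UTC (Nov 28).
Add 1 hour leg 2 → 2:27 AM UTC.
Add 7 hours layover in Eucla → 9:27 AM UTC.
Add 3 hours 15 minutes leg 3 → 12:42 PM UTC.
Reykjavik is UTC+0, so local arrival is the same: 12:42 PM on Nov 28.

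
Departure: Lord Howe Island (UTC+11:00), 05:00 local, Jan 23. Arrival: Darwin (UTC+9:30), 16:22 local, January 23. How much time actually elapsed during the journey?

Darwin is 1:30 behind Lord Howe Island.
Clock-face elapsed time (ignoring zones) is 11 hours 22 minutes.
Actual elapsed = 11 hours 22 minutes + 1:30 = 12 hours 52 minutes.

12 hours 52 minutes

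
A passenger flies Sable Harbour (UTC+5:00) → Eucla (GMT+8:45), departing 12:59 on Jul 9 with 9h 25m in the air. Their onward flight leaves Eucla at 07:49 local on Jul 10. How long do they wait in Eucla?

Convert departure to UTC: 12:59 − 5:00 = 07:59 UTC on Jul 9.
Add 9 hours and 25 minutes flight time → 17:24 UTC.
Eucla is UTC+8:45, so local arrival = 17:24 + 8:45 = 02:09 on Jul 10.
Layover = 07:49 − 02:09 = 5 hours 40 minutes.

5 hours 40 minutes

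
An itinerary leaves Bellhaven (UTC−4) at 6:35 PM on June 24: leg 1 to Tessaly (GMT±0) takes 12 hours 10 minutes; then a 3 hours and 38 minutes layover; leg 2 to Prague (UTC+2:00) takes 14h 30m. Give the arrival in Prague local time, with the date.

6:53 AM on Jun 26

Convert departure to UTC: 6:35 PM + 4:00 = 10:35 PM UTC on Jun 24.
Add 12 hours and 10 minutes leg 1 → 10:45 AM UTC (Jun 25).
Add 3 hours 38 minutes layover in Tessaly → 2:23 PM UTC.
Add 14 hours 30 minutes leg 2 → 4:53 AM UTC (Jun 26).
Prague is UTC+2:00, so local arrival = 4:53 AM + 2:00 = 6:53 AM on Jun 26.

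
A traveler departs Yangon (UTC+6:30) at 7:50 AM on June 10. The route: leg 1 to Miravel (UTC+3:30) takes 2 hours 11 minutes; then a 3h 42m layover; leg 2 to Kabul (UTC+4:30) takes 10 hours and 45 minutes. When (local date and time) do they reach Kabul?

10:28 PM on June 10

Convert departure to UTC: 7:50 AM − 6:30 = 1:20 AM UTC on Jun 10.
Add 2 hours and 11 minutes leg 1 → 3:31 AM UTC.
Add 3 hours 42 minutes layover in Miravel → 7:13 AM UTC.
Add 10 hours and 45 minutes leg 2 → 5:58 PM UTC.
Kabul is UTC+4:30, so local arrival = 5:58 PM + 4:30 = 10:28 PM on Jun 10.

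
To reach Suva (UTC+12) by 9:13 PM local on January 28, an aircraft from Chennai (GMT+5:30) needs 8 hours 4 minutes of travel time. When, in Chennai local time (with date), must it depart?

6:39 AM on Jan 28

Target arrival in UTC: 9:13 PM − 12:00 = 9:13 AM on Jan 28.
Subtract 8 hours 4 minutes → departure 1:09 AM UTC on Jan 28.
Chennai is UTC+5:30: 1:09 AM + 5:30 = 6:39 AM on Jan 28.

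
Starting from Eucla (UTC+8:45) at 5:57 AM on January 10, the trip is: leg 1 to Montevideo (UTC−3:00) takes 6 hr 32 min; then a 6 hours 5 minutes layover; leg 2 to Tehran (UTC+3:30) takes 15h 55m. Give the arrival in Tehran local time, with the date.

Convert departure to UTC: 5:57 AM − 8:45 = 9:12 PM UTC on Jan 9.
Add 6 hours and 32 minutes leg 1 → 3:44 AM UTC (Jan 10).
Add 6 hours and 5 minutes layover in Montevideo → 9:49 AM UTC.
Add 15 hours and 55 minutes leg 2 → 1:44 AM UTC (Jan 11).
Tehran is UTC+3:30, so local arrival = 1:44 AM + 3:30 = 5:14 AM on Jan 11.

5:14 AM on January 11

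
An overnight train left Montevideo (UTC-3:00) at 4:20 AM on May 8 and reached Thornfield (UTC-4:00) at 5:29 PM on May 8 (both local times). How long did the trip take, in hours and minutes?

14 hours 9 minutes

Departure in UTC: 4:20 AM + 3:00 = 7:20 AM on May 8.
Arrival in UTC: 5:29 PM + 4:00 = 9:29 PM on May 8.
Elapsed = 9:29 PM − 7:20 AM = 14 hours 9 minutes.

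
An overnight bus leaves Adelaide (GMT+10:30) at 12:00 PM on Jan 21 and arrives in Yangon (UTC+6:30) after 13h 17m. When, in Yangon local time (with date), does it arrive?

9:17 PM on January 21

Convert departure to UTC: 12:00 PM − 10:30 = 1:30 AM UTC on Jan 21.
Add 13 hours and 17 minutes travel time → 2:47 PM UTC.
Yangon is UTC+6:30, so local arrival = 2:47 PM + 6:30 = 9:17 PM on Jan 21.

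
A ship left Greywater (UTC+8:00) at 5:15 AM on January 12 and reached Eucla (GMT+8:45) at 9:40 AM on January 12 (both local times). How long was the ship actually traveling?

Departure in UTC: 5:15 AM − 8:00 = 9:15 PM on Jan 11.
Arrival in UTC: 9:40 AM − 8:45 = 12:55 AM on Jan 12.
Elapsed = 12:55 AM − 9:15 PM (+1 day) = 3 hours 40 minutes.

3 hours 40 minutes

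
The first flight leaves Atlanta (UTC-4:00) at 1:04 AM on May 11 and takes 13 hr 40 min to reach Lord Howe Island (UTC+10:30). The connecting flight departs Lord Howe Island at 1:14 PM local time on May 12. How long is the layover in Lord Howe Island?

8 hours

Convert departure to UTC: 1:04 AM + 4:00 = 5:04 AM UTC on May 11.
Add 13 hours and 40 minutes flight time → 6:44 PM UTC.
Lord Howe Island is UTC+10:30, so local arrival = 6:44 PM + 10:30 = 5:14 AM on May 12.
Layover = 1:14 PM − 5:14 AM = 8 hours.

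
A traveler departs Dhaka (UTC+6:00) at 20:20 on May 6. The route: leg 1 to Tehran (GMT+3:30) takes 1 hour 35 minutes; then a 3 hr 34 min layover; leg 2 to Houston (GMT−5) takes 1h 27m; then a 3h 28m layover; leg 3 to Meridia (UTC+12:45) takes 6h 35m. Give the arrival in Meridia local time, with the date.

19:44 on May 7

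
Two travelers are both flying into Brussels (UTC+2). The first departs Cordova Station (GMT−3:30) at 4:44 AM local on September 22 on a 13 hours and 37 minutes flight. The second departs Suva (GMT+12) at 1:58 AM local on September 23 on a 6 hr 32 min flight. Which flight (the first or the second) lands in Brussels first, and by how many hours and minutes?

Flight 1 in UTC: 4:44 AM + 3:30 = 8:14 AM on Sep 22.
+13 hours and 37 minutes → arrive 9:51 PM UTC on Sep 22.
Flight 2 in UTC: 1:58 AM − 12:00 = 1:58 PM on Sep 22.
+6 hours and 32 minutes → arrive 8:30 PM UTC on Sep 22.
Flight 2 lands earlier by 1 hour 21 minutes.

the second, by 1 hour 21 minutes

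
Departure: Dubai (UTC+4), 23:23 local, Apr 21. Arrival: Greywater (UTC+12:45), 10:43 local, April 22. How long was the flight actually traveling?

2 hours 35 minutes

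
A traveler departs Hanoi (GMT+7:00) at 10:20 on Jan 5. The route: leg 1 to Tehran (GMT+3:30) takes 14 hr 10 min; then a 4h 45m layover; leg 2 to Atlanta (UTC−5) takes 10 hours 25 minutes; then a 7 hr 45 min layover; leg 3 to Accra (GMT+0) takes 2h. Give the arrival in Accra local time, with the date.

Convert departure to UTC: 10:20 − 7:00 = 03:20 UTC on Jan 5.
Add 14 hours and 10 minutes leg 1 → 17:30 UTC.
Add 4 hours and 45 minutes layover in Tehran → 22:15 UTC.
Add 10 hours 25 minutes leg 2 → 08:40 UTC (Jan 6).
Add 7 hours 45 minutes layover in Atlanta → 16:25 UTC.
Add 2 hours leg 3 → 18:25 UTC.
Accra is UTC+0, so local arrival is the same: 18:25 on Jan 6.

18:25 on January 6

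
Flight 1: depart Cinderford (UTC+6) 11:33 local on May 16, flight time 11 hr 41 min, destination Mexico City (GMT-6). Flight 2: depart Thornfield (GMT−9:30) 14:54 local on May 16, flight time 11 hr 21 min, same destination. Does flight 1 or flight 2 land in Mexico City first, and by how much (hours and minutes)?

the first, by 18 hours 31 minutes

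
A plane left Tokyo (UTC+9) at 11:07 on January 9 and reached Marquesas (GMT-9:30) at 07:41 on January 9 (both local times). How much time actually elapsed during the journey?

15 hours 4 minutes

Marquesas is 18:30 behind Tokyo.
Clock-face elapsed time (ignoring zones) is −3 hours 26 minutes.
Actual elapsed = −3 hours 26 minutes + 18:30 = 15 hours 4 minutes.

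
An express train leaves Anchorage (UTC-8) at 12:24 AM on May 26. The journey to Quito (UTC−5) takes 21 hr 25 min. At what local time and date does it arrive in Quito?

12:49 AM on May 27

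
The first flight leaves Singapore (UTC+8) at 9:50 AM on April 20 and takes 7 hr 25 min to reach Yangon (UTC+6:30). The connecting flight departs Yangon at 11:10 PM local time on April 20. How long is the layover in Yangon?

7 hours 25 minutes

Convert departure to UTC: 9:50 AM − 8:00 = 1:50 AM UTC on Apr 20.
Add 7 hours 25 minutes flight time → 9:15 AM UTC.
Yangon is UTC+6:30, so local arrival = 9:15 AM + 6:30 = 3:45 PM on Apr 20.
Layover = 11:10 PM − 3:45 PM = 7 hours 25 minutes.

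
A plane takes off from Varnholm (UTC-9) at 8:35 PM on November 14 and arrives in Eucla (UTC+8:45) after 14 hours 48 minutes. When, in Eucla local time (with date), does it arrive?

5:08 AM on November 16

Convert departure to UTC: 8:35 PM + 9:00 = 5:35 AM UTC on Nov 15.
Add 14 hours and 48 minutes travel time → 8:23 PM UTC.
Eucla is UTC+8:45, so local arrival = 8:23 PM + 8:45 = 5:08 AM on Nov 16.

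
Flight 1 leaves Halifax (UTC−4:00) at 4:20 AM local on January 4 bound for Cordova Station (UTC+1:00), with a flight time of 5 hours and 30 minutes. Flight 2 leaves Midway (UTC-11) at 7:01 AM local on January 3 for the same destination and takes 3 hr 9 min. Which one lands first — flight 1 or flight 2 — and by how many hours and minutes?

the second, by 16 hours 40 minutes

Flight 1 in UTC: 4:20 AM + 4:00 = 8:20 AM on Jan 4.
+5 hours and 30 minutes → arrive 1:50 PM UTC on Jan 4.
Flight 2 in UTC: 7:01 AM + 11:00 = 6:01 PM on Jan 3.
+3 hours 9 minutes → arrive 9:10 PM UTC on Jan 3.
Flight 2 lands earlier by 16 hours 40 minutes.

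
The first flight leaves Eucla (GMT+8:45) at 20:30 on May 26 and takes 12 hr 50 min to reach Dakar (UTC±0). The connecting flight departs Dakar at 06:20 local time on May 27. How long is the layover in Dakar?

5 hours 45 minutes

Convert departure to UTC: 20:30 − 8:45 = 11:45 UTC on May 26.
Add 12 hours 50 minutes flight time → 00:35 UTC (May 27).
Dakar is UTC+0, so local arrival is the same: 00:35 on May 27.
Layover = 06:20 − 00:35 = 5 hours 45 minutes.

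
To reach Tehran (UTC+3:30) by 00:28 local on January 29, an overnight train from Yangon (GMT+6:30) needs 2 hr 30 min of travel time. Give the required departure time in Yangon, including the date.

00:58 on January 29

Target arrival in UTC: 00:28 − 3:30 = 20:58 on Jan 28.
Subtract 2 hours and 30 minutes → departure 18:28 UTC on Jan 28.
Yangon is UTC+6:30: 18:28 + 6:30 = 00:58 on Jan 29.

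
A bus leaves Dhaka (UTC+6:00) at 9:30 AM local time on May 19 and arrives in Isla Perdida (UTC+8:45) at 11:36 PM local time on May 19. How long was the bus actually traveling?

11 hours 21 minutes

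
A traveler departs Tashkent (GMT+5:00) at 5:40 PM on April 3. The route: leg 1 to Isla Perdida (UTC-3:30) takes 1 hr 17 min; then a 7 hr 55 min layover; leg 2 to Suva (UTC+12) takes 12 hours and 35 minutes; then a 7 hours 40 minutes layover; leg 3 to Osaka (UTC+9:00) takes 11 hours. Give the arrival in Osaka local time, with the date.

2:07 PM on Apr 5

Convert departure to UTC: 5:40 PM − 5:00 = 12:40 PM UTC on Apr 3.
Add 1 hour and 17 minutes leg 1 → 1:57 PM UTC.
Add 7 hours and 55 minutes layover in Isla Perdida → 9:52 PM UTC.
Add 12 hours 35 minutes leg 2 → 10:27 AM UTC (Apr 4).
Add 7 hours 40 minutes layover in Suva → 6:07 PM UTC.
Add 11 hours leg 3 → 5:07 AM UTC (Apr 5).
Osaka is UTC+9:00, so local arrival = 5:07 AM + 9:00 = 2:07 PM on Apr 5.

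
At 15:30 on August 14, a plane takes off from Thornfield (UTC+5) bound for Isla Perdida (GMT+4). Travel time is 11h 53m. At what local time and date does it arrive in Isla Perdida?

02:23 on August 15

Isla Perdida is 1:00 behind Thornfield.
After 11 hours and 53 minutes it is 03:23 (Aug 15) in Thornfield.
Shift by the zone difference: 03:23 − 1:00 = 02:23 on Aug 15 in Isla Perdida.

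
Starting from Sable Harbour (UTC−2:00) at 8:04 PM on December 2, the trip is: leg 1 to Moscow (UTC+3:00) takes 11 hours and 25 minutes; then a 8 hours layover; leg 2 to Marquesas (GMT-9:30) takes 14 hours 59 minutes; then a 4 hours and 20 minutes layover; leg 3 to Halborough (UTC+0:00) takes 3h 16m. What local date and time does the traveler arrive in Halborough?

4:04 PM on Dec 4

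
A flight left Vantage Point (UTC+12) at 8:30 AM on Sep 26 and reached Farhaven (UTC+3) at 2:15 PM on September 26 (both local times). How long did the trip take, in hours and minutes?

Departure in UTC: 8:30 AM − 12:00 = 8:30 PM on Sep 25.
Arrival in UTC: 2:15 PM − 3:00 = 11:15 AM on Sep 26.
Elapsed = 11:15 AM − 8:30 PM (+1 day) = 14 hours 45 minutes.

14 hours 45 minutes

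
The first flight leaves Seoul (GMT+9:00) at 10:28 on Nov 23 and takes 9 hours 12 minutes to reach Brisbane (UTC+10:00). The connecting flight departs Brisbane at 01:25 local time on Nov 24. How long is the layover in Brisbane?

4 hours 45 minutes

Convert departure to UTC: 10:28 − 9:00 = 01:28 UTC on Nov 23.
Add 9 hours 12 minutes flight time → 10:40 UTC.
Brisbane is UTC+10:00, so local arrival = 10:40 + 10:00 = 20:40 on Nov 23.
Layover = 01:25 − 20:40 (+1 day) = 4 hours 45 minutes.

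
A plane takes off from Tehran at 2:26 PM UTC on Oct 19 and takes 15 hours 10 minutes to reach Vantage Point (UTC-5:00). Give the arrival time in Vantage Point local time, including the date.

Departure is given in UTC: 2:26 PM on Oct 19.
Add 15 hours and 10 minutes → 5:36 AM UTC (Oct 20).
Vantage Point is UTC−5:00: 5:36 AM − 5:00 = 12:36 AM on Oct 20.

12:36 AM on Oct 20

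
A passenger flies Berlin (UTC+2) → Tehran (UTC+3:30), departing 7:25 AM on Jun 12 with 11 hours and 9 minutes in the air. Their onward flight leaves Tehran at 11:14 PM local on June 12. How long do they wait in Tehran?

3 hours 10 minutes

Convert departure to UTC: 7:25 AM − 2:00 = 5:25 AM UTC on Jun 12.
Add 11 hours and 9 minutes flight time → 4:34 PM UTC.
Tehran is UTC+3:30, so local arrival = 4:34 PM + 3:30 = 8:04 PM on Jun 12.
Layover = 11:14 PM − 8:04 PM = 3 hours 10 minutes.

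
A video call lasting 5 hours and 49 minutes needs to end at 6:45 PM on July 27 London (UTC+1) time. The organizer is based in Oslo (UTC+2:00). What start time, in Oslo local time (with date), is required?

Target end time in UTC: 6:45 PM − 1:00 = 5:45 PM on Jul 27.
Subtract 5 hours 49 minutes → start 11:56 AM UTC on Jul 27.
Oslo is UTC+2:00: 11:56 AM + 2:00 = 1:56 PM on Jul 27.

1:56 PM on Jul 27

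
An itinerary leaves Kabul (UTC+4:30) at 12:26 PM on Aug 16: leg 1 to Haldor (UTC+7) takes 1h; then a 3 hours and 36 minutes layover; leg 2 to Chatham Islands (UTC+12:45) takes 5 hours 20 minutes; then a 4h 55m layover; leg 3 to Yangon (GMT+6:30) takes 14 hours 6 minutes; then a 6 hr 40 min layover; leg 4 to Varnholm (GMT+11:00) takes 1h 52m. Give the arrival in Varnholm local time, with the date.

8:25 AM on August 18

Convert departure to UTC: 12:26 PM − 4:30 = 7:56 AM UTC on Aug 16.
Add 1 hour leg 1 → 8:56 AM UTC.
Add 3 hours and 36 minutes layover in Haldor → 12:32 PM UTC.
Add 5 hours 20 minutes leg 2 → 5:52 PM UTC.
Add 4 hours and 55 minutes layover in Chatham Islands → 10:47 PM UTC.
Add 14 hours and 6 minutes leg 3 → 12:53 PM UTC (Aug 17).
Add 6 hours and 40 minutes layover in Yangon → 7:33 PM UTC.
Add 1 hour 52 minutes leg 4 → 9:25 PM UTC.
Varnholm is UTC+11:00, so local arrival = 9:25 PM + 11:00 = 8:25 AM on Aug 18.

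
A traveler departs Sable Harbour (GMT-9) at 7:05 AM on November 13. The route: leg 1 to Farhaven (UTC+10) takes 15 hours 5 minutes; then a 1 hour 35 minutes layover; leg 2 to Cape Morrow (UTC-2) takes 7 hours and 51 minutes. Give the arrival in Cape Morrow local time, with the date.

Convert departure to UTC: 7:05 AM + 9:00 = 4:05 PM UTC on Nov 13.
Add 15 hours and 5 minutes leg 1 → 7:10 AM UTC (Nov 14).
Add 1 hour and 35 minutes layover in Farhaven → 8:45 AM UTC.
Add 7 hours and 51 minutes leg 2 → 4:36 PM UTC.
Cape Morrow is UTC−2:00, so local arrival = 4:36 PM − 2:00 = 2:36 PM on Nov 14.

2:36 PM on November 14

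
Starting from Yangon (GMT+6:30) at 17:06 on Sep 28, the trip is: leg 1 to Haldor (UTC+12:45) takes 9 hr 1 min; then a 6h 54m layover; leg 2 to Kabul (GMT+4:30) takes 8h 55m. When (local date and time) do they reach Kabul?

15:56 on September 29

Convert departure to UTC: 17:06 − 6:30 = 10:36 UTC on Sep 28.
Add 9 hours and 1 minute leg 1 → 19:37 UTC.
Add 6 hours 54 minutes layover in Haldor → 02:31 UTC (Sep 29).
Add 8 hours 55 minutes leg 2 → 11:26 UTC.
Kabul is UTC+4:30, so local arrival = 11:26 + 4:30 = 15:56 on Sep 29.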